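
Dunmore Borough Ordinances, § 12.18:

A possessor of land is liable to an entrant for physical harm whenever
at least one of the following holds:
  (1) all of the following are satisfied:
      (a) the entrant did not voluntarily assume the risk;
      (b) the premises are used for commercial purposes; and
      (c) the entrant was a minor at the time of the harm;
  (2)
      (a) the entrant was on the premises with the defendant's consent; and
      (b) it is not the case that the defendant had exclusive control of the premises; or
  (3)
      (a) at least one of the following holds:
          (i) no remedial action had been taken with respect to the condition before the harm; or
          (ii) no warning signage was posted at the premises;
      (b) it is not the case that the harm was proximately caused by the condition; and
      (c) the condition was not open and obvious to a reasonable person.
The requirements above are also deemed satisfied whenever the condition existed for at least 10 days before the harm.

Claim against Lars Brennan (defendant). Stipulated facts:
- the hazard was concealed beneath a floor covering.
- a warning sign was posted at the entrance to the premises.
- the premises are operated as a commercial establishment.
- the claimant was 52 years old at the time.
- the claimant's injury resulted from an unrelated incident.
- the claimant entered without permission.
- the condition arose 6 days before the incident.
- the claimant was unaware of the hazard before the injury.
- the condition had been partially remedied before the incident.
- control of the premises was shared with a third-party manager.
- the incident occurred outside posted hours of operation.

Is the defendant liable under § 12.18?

No — not liable.

(a) no assumed risk — met.
(b) commercial use — holds.
(c) entrant a minor — not satisfied.
So (1) is not satisfied (T AND T AND F).
(a) consent to enter — not met.
(b) not (exclusive control) — satisfied.
So (2) is not satisfied (F AND T).
(i) no remedial action — not satisfied.
(ii) no signage posted — not met.
(a) = F OR F = false.
(b) not (proximate cause) — holds.
(c) not open/obvious — holds.
(3) = F AND T AND T = false.
So Overall is not satisfied (F OR F OR F).
Exception (condition ≥10 days old) — not satisfied.
Result: main false OR exception false → false.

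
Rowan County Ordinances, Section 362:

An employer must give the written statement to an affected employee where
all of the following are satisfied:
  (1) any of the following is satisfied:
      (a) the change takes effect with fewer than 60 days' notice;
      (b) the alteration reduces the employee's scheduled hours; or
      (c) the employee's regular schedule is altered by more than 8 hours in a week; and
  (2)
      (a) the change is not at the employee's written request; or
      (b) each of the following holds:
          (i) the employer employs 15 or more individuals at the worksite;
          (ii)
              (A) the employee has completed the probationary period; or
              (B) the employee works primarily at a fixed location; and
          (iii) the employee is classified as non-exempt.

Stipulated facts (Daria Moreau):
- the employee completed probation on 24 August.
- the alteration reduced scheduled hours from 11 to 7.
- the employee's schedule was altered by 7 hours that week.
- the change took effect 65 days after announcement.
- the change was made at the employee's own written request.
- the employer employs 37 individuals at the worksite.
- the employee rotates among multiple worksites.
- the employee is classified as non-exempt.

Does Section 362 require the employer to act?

(a) < 60 days' notice — not satisfied.
(b) hours reduced — holds.
(c) schedule shift > 8h — fails.
(1): F OR T OR F → true.
(a) not employee-requested — not met.
(i) ≥ 15 at site — satisfied.
(A) past probation — holds.
(B) fixed location — not met.
So (ii) is satisfied (T OR F).
(iii) non-exempt — met.
So (b) is satisfied (T AND T AND T).
(2) = F OR T = true.
Overall = T AND T = true.

Yes — required.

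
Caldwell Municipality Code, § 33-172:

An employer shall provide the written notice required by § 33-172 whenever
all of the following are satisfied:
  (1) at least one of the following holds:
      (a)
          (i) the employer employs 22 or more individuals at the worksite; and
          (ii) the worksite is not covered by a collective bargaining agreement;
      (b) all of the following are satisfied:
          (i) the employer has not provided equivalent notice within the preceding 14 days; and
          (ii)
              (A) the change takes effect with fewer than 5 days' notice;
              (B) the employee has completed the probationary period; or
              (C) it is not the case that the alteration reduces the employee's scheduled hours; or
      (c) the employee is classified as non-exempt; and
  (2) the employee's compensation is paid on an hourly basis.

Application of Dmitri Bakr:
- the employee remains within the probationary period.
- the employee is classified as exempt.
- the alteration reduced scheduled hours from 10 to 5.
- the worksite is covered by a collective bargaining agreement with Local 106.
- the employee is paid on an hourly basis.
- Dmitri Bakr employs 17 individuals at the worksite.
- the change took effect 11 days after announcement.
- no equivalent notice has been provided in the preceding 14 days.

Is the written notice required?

(i) ≥ 22 at site — not satisfied.
(ii) no CBA — fails.
(a) = F AND F = false.
(i) no recent notice — met.
(A) < 5 days' notice — not met.
(B) past probation — not satisfied.
(C) not (hours reduced) — not met.
So (ii) is not satisfied (F OR F OR F).
So (b) is not satisfied (T AND F).
(c) non-exempt — fails.
(1) = F OR F OR F = false.
(2) hourly-paid — satisfied.
Overall: F AND T → false.

No — not required.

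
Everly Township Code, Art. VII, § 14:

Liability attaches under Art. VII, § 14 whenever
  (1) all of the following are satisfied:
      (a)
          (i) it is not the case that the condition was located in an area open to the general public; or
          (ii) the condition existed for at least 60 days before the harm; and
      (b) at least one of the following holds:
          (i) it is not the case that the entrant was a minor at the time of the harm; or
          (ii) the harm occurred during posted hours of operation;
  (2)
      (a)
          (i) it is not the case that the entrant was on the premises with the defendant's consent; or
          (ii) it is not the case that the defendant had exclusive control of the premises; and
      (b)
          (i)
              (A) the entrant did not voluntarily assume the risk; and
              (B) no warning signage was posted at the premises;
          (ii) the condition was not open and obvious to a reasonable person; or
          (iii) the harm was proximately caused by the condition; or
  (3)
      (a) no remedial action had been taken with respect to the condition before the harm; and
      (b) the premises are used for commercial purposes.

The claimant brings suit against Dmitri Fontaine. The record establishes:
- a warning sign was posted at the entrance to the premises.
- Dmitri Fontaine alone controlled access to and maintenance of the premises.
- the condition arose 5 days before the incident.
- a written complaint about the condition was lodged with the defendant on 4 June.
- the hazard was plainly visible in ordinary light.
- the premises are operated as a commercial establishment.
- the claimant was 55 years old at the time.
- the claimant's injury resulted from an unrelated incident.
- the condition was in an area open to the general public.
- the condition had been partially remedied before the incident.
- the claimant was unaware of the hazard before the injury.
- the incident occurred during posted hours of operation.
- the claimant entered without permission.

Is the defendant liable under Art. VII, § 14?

(i) not (public area) — not met.
(ii) condition ≥60 days old — not met.
(a): F OR F → false.
(i) not (entrant a minor) — met.
(ii) during posted hours — holds.
So (b) is satisfied (T OR T).
(1) = F AND T = false.
(i) not (consent to enter) — satisfied.
(ii) not (exclusive control) — not met.
(a) = T OR F = true.
(A) no assumed risk — satisfied.
(B) no signage posted — fails.
So (i) is not satisfied (T AND F).
(ii) not open/obvious — not met.
(iii) proximate cause — not met.
(b): F OR F OR F → false.
(2): T AND F → false.
(a) no remedial action — not met.
(b) commercial use — satisfied.
(3): F AND T → false.
Overall = F OR F OR F = false.

No — not liable.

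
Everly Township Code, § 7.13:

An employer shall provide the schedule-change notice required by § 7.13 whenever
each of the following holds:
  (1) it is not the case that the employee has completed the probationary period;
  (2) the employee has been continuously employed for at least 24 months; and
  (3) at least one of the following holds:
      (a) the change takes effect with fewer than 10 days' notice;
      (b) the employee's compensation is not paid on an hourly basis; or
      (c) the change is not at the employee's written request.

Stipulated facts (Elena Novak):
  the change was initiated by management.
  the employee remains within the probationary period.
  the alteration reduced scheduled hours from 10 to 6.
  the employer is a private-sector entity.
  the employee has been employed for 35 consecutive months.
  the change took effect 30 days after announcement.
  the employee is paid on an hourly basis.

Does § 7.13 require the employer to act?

(1) not (past probation) — satisfied.
(2) tenure ≥ 24 mo. — met.
(a) < 10 days' notice — fails.
(b) not (hourly-paid) — not met.
(c) not employee-requested — holds.
(3): F OR F OR T → true.
So Overall is satisfied (T AND T AND T).

Yes — required.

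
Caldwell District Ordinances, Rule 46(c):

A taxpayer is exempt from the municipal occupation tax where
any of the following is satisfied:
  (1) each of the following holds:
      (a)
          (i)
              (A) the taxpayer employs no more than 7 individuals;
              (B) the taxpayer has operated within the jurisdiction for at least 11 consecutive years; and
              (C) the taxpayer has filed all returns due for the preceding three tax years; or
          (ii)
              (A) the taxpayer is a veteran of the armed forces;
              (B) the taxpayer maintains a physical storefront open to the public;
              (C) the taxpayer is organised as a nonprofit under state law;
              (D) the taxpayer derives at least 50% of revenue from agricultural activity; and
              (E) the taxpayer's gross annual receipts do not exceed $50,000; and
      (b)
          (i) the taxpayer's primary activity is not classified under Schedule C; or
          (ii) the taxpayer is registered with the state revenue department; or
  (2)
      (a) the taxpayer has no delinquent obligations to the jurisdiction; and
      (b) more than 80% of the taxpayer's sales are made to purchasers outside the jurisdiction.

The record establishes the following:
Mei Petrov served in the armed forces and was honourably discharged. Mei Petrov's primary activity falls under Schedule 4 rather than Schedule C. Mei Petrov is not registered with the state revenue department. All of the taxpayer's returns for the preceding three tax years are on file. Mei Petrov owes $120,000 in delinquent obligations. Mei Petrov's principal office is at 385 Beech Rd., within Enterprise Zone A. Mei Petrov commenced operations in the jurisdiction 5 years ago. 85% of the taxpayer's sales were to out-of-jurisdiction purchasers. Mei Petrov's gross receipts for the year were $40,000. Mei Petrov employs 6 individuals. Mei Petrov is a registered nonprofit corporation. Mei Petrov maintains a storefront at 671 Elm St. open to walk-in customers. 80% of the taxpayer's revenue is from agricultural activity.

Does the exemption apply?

Yes — exempt.

(A) ≤ 7 employees — met.
(B) ≥ 11 yrs in jurisdiction — fails.
(C) returns current — holds.
(i): T AND F AND T → false.
(A) veteran — met.
(B) has storefront — met.
(C) nonprofit — met.
(D) ≥50% agricultural — met.
(E) receipts ≤ $50,000 — met.
(ii) = T AND T AND T AND T AND T = true.
So (a) is satisfied (F OR T).
(i) not (Schedule C activity) — satisfied.
(ii) state-registered — not met.
(b) = T OR F = true.
(1): T AND T → true.
(a) no delinquency — fails.
(b) >80% out-of-jur. sales — met.
(2): F AND T → false.
Overall: T OR F → true.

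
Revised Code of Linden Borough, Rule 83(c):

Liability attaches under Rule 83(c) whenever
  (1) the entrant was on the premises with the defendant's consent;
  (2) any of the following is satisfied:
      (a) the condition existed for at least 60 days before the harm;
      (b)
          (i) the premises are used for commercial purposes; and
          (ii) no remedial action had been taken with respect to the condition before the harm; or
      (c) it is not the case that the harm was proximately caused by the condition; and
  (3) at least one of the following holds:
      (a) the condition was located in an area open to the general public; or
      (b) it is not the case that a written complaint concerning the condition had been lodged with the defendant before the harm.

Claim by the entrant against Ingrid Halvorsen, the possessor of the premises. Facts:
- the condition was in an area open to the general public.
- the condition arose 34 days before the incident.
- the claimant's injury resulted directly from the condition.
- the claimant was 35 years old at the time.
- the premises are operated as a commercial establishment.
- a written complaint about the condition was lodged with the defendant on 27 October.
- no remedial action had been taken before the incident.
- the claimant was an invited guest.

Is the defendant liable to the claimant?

Yes — liable.

(1) consent to enter — satisfied.
(a) condition ≥60 days old — not satisfied.
(i) commercial use — satisfied.
(ii) no remedial action — met.
(b) = T AND T = true.
(c) not (proximate cause) — fails.
(2): F OR T OR F → true.
(a) public area — met.
(b) not (complaint lodged) — not met.
So (3) is satisfied (T OR F).
So Overall is satisfied (T AND T AND T).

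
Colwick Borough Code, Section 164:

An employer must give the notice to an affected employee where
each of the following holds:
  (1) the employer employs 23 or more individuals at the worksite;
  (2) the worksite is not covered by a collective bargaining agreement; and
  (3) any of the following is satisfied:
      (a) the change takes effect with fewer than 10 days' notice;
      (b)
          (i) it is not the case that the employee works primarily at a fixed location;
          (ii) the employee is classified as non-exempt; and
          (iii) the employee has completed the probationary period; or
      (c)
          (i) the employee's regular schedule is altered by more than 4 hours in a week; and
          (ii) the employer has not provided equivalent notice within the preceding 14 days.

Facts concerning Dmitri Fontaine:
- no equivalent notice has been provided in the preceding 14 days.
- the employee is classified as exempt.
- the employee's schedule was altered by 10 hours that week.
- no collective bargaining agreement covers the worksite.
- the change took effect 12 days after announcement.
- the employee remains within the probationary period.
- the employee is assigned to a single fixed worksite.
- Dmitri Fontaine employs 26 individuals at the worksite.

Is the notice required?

Yes — required.

(1) ≥ 23 at site — met.
(2) no CBA — satisfied.
(a) < 10 days' notice — not met.
(i) not (fixed location) — not satisfied.
(ii) non-exempt — fails.
(iii) past probation — fails.
So (b) is not satisfied (F AND F AND F).
(i) schedule shift > 4h — met.
(ii) no recent notice — holds.
So (c) is satisfied (T AND T).
So (3) is satisfied (F OR F OR T).
Overall: T AND T AND T → true.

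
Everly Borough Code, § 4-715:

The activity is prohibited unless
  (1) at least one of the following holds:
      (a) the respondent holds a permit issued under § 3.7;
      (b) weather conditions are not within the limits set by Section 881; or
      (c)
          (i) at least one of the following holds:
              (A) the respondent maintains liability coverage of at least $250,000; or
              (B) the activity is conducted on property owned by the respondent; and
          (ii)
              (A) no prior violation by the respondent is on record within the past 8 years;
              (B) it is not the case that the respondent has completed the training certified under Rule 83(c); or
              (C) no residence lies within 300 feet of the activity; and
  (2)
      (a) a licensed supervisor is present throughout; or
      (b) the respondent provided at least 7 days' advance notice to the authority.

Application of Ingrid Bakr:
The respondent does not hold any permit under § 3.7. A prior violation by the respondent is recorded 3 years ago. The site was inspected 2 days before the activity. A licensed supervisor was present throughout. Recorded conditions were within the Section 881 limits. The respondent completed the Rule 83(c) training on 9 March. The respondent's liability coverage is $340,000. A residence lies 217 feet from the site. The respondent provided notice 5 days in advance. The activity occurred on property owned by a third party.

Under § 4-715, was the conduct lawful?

No — unlawful.

(a) holds permit — not met.
(b) not (weather ok) — not met.
(A) coverage ≥ $250,000 — holds.
(B) own property — fails.
(i) = T OR F = true.
(A) no prior violation — not met.
(B) not (training certified) — not met.
(C) no residence in 300 ft — fails.
(ii): F OR F OR F → false.
So (c) is not satisfied (T AND F).
(1): F OR F OR F → false.
(a) supervisor present — met.
(b) ≥7 days' notice — fails.
(2) = T OR F = true.
Overall: F AND T → false.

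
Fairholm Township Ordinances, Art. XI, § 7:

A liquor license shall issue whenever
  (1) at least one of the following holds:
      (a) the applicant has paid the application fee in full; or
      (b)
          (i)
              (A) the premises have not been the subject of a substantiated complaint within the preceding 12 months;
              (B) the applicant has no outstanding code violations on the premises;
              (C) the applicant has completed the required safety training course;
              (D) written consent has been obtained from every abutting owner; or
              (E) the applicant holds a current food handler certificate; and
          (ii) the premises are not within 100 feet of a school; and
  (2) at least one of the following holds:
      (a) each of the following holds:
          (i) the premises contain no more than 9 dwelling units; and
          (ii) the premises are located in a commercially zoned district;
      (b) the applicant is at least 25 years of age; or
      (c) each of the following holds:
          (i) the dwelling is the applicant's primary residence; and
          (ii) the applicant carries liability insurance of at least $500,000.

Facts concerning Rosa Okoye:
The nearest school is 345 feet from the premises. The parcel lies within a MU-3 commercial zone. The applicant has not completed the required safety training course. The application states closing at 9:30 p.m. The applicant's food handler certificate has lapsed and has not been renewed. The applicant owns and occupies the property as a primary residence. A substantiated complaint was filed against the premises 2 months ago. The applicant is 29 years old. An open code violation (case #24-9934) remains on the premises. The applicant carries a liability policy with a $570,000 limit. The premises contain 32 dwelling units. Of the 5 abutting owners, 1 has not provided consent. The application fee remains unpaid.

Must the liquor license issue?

(a) fee paid — not satisfied.
(A) no complaint in 12 mo. — fails.
(B) no code violations — not met.
(C) safety training — not met.
(D) all abutters consent — not met.
(E) food handler cert. — not satisfied.
(i) = F OR F OR F OR F OR F = false.
(ii) ≥100 ft from school — met.
(b) = F AND T = false.
(1): F OR F → false.
(i) ≤ 9 units — not satisfied.
(ii) commercially zoned — satisfied.
(a): F AND T → false.
(b) age ≥ 25 — holds.
(i) primary residence — met.
(ii) insurance ≥ $500,000 — holds.
(c): T AND T → true.
(2) = F OR T OR T = true.
Overall: F AND T → false.

No — denied.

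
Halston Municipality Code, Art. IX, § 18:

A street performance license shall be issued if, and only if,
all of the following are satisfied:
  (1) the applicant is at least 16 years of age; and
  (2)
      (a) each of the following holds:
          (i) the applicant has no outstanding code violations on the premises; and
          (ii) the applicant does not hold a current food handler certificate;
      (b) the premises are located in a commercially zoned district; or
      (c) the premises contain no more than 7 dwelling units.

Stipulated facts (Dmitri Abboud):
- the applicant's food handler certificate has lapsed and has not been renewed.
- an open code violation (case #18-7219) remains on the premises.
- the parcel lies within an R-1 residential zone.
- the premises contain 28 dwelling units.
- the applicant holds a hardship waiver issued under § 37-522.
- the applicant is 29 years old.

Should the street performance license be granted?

(1) age ≥ 16 — holds.
(i) no code violations — not satisfied.
(ii) not (food handler cert.) — holds.
(a) = F AND T = false.
(b) commercially zoned — not satisfied.
(c) ≤ 7 units — fails.
(2) = F OR F OR F = false.
Overall = T AND F = false.

No — denied.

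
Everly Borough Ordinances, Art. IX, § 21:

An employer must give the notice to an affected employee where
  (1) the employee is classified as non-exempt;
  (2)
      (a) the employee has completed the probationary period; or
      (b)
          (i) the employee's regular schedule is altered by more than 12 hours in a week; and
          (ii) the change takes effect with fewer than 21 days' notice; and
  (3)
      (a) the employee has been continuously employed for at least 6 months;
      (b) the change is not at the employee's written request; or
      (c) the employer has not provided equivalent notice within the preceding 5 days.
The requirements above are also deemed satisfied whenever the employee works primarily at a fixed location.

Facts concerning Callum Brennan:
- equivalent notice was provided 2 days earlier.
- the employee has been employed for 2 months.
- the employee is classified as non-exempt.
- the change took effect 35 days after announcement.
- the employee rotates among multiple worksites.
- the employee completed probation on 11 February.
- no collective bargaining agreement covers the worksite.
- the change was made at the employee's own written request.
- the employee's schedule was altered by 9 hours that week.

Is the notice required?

(1) non-exempt — met.
(a) past probation — satisfied.
(i) schedule shift > 12h — not met.
(ii) < 21 days' notice — not met.
(b): F AND F → false.
(2) = T OR F = true.
(a) tenure ≥ 6 mo. — fails.
(b) not employee-requested — not satisfied.
(c) no recent notice — not satisfied.
So (3) is not satisfied (F OR F OR F).
So Overall is not satisfied (T AND T AND F).
Exception (fixed location) — not satisfied.
Result: main false OR exception false → false.

No — not required.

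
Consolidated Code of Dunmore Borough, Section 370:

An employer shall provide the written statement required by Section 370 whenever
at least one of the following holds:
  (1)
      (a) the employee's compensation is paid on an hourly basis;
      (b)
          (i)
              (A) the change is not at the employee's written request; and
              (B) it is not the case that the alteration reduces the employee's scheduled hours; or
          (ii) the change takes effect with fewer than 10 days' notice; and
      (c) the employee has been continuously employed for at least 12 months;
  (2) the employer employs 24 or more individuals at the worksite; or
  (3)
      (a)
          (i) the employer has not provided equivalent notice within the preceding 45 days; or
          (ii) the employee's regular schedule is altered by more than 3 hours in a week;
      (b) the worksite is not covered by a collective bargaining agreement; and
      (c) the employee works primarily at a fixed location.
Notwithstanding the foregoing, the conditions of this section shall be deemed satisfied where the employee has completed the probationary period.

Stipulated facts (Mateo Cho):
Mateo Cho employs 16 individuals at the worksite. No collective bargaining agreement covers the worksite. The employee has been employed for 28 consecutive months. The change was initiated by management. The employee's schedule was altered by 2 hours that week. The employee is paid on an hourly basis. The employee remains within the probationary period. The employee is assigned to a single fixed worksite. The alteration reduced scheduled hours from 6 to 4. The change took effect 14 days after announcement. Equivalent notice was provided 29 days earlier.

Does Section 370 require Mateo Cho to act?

No — not required.

(a) hourly-paid — met.
(A) not employee-requested — met.
(B) not (hours reduced) — not met.
(i) = T AND F = false.
(ii) < 10 days' notice — fails.
So (b) is not satisfied (F OR F).
(c) tenure ≥ 12 mo. — satisfied.
(1) = T AND F AND T = false.
(2) ≥ 24 at site — not satisfied.
(i) no recent notice — not met.
(ii) schedule shift > 3h — fails.
(a) = F OR F = false.
(b) no CBA — holds.
(c) fixed location — satisfied.
So (3) is not satisfied (F AND T AND T).
So Overall is not satisfied (F OR F OR F).
Exception (past probation) — not satisfied.
Result: main false OR exception false → false.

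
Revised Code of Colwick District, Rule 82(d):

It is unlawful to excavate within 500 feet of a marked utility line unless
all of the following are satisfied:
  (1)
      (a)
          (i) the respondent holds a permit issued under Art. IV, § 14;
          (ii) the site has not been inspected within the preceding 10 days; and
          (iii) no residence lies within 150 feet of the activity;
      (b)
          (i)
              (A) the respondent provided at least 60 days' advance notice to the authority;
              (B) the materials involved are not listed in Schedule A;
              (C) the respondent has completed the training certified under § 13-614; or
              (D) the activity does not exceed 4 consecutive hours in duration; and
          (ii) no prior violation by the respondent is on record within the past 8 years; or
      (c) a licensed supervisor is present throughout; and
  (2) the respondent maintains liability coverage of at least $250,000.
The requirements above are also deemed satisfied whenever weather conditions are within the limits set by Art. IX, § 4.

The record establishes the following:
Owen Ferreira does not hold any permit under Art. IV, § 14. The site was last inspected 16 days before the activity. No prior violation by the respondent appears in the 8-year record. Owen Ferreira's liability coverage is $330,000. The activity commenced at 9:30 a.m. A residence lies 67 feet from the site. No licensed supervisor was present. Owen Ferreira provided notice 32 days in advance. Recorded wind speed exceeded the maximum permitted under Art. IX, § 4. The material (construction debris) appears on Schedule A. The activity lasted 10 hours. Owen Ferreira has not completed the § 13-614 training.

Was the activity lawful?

No — unlawful.

(i) holds permit — not satisfied.
(ii) not (site inspected) — holds.
(iii) no residence in 150 ft — not satisfied.
So (a) is not satisfied (F AND T AND F).
(A) ≥60 days' notice — not met.
(B) not (Schedule A material) — not satisfied.
(C) training certified — not met.
(D) ≤ 4 hrs duration — not satisfied.
So (i) is not satisfied (F OR F OR F OR F).
(ii) no prior violation — satisfied.
So (b) is not satisfied (F AND T).
(c) supervisor present — not satisfied.
(1) = F OR F OR F = false.
(2) coverage ≥ $250,000 — met.
So Overall is not satisfied (F AND T).
Exception (weather ok) — not satisfied.
Result: main false OR exception false → false.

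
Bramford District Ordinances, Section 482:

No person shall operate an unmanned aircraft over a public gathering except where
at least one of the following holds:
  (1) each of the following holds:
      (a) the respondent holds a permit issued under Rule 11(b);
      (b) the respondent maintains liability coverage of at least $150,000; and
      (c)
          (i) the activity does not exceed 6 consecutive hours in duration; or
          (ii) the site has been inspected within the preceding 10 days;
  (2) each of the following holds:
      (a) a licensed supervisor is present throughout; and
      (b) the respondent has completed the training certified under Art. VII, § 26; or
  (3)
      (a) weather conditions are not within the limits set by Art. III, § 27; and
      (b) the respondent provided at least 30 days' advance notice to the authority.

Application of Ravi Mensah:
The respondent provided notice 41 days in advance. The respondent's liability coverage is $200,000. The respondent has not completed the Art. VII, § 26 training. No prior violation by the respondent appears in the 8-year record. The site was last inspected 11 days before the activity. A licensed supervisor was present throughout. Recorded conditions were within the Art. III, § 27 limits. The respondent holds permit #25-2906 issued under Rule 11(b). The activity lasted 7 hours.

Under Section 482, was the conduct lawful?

No — unlawful.

(a) holds permit — satisfied.
(b) coverage ≥ $150,000 — holds.
(i) ≤ 6 hrs duration — not met.
(ii) site inspected — not satisfied.
So (c) is not satisfied (F OR F).
(1): T AND T AND F → false.
(a) supervisor present — holds.
(b) training certified — not satisfied.
So (2) is not satisfied (T AND F).
(a) not (weather ok) — not satisfied.
(b) ≥30 days' notice — satisfied.
So (3) is not satisfied (F AND T).
So Overall is not satisfied (F OR F OR F).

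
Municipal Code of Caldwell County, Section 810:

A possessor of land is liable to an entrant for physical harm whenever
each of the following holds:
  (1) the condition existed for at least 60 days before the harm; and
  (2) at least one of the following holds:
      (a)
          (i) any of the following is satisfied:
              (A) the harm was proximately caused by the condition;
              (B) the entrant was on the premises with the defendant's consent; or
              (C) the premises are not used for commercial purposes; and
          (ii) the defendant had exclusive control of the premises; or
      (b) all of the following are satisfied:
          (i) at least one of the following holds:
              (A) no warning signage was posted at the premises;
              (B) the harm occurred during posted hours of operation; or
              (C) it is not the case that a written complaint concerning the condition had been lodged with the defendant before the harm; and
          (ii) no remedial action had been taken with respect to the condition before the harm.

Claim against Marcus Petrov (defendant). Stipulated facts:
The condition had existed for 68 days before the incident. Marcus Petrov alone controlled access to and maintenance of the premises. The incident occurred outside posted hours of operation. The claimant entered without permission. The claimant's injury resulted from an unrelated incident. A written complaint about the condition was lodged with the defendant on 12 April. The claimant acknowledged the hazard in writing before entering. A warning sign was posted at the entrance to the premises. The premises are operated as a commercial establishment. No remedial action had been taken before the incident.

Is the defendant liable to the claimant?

(1) condition ≥60 days old — satisfied.
(A) proximate cause — fails.
(B) consent to enter — not satisfied.
(C) not (commercial use) — fails.
(i) = F OR F OR F = false.
(ii) exclusive control — satisfied.
(a) = F AND T = false.
(A) no signage posted — not satisfied.
(B) during posted hours — fails.
(C) not (complaint lodged) — not met.
(i) = F OR F OR F = false.
(ii) no remedial action — satisfied.
(b) = F AND T = false.
So (2) is not satisfied (F OR F).
So Overall is not satisfied (T AND F).

No — not liable.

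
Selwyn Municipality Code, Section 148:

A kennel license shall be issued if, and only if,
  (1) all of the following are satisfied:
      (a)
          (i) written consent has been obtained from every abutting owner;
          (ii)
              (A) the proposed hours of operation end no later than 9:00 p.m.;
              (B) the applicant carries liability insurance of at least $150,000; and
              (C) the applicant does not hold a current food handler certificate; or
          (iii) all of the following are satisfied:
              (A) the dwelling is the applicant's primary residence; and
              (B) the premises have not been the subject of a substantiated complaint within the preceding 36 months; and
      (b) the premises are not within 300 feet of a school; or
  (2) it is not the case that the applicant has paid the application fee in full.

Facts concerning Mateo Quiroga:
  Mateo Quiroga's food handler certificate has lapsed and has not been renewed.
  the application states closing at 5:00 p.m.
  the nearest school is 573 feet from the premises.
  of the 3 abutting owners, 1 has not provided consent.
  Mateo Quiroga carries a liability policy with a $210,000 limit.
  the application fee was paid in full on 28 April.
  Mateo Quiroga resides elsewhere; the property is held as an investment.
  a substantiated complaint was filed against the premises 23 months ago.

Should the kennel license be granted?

(i) all abutters consent — not satisfied.
(A) closes by 9 p.m. — met.
(B) insurance ≥ $150,000 — holds.
(C) not (food handler cert.) — satisfied.
(ii) = T AND T AND T = true.
(A) primary residence — not satisfied.
(B) no complaint in 36 mo. — not satisfied.
(iii) = F AND F = false.
So (a) is satisfied (F OR T OR F).
(b) ≥300 ft from school — satisfied.
So (1) is satisfied (T AND T).
(2) not (fee paid) — fails.
Overall: T OR F → true.

Yes — granted.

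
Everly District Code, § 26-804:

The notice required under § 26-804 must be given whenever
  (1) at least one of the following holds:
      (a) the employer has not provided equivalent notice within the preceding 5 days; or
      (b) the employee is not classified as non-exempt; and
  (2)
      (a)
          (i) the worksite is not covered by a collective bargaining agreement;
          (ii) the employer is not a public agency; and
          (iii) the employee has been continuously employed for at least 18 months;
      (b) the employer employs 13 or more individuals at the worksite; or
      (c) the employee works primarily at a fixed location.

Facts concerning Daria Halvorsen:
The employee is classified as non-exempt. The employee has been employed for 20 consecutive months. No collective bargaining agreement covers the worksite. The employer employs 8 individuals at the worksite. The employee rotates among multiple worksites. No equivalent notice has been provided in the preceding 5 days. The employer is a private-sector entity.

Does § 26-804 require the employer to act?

Yes — required.

(a) no recent notice — met.
(b) not (non-exempt) — fails.
(1) = T OR F = true.
(i) no CBA — met.
(ii) not (public agency) — met.
(iii) tenure ≥ 18 mo. — holds.
(a): T AND T AND T → true.
(b) ≥ 13 at site — not satisfied.
(c) fixed location — fails.
(2) = T OR F OR F = true.
Overall: T AND T → true.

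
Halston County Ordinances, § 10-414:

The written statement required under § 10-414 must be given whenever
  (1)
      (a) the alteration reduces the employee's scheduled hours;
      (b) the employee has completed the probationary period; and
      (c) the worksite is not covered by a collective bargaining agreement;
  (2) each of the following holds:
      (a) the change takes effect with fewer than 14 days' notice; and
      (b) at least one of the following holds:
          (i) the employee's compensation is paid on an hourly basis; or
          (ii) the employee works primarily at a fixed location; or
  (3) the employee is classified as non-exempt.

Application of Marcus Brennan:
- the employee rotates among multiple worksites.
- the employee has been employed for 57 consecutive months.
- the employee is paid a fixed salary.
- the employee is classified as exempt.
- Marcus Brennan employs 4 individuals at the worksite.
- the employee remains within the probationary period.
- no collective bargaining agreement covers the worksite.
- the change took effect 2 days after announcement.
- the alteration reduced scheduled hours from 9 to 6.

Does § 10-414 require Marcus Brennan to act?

(a) hours reduced — met.
(b) past probation — not met.
(c) no CBA — met.
(1) = T AND F AND T = false.
(a) < 14 days' notice — met.
(i) hourly-paid — fails.
(ii) fixed location — not satisfied.
So (b) is not satisfied (F OR F).
So (2) is not satisfied (T AND F).
(3) non-exempt — not met.
Overall: F OR F OR F → false.

No — not required.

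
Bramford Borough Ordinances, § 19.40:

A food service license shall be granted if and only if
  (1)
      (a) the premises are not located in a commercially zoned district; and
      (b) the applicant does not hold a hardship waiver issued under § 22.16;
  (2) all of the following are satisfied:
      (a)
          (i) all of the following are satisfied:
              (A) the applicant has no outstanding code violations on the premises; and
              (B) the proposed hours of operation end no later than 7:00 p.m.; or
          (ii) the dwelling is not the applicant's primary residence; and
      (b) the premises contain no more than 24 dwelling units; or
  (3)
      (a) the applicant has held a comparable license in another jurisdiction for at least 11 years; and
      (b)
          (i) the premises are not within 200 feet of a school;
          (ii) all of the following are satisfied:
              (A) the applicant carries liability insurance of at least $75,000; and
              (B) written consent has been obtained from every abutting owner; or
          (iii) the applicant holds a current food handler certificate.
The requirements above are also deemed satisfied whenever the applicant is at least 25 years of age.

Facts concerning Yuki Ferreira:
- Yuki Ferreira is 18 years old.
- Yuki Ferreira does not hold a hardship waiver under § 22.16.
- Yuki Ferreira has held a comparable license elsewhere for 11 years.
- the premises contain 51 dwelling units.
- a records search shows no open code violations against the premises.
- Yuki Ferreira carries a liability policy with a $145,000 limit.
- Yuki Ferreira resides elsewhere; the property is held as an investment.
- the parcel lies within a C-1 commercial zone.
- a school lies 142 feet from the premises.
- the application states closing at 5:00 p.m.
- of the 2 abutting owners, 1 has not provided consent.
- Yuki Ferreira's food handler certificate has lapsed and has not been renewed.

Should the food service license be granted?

(a) not (commercially zoned) — not met.
(b) not (hardship waiver) — holds.
(1): F AND T → false.
(A) no code violations — met.
(B) closes by 7 p.m. — satisfied.
(i) = T AND T = true.
(ii) not (primary residence) — holds.
(a) = T OR T = true.
(b) ≤ 24 units — not satisfied.
(2): T AND F → false.
(a) prior license ≥ 11 yr — holds.
(i) ≥200 ft from school — not met.
(A) insurance ≥ $75,000 — satisfied.
(B) all abutters consent — fails.
(ii) = T AND F = false.
(iii) food handler cert. — not satisfied.
(b) = F OR F OR F = false.
(3) = T AND F = false.
Overall = F OR F OR F = false.
Exception (age ≥ 25) — not satisfied.
Result: main false OR exception false → false.

No — denied.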